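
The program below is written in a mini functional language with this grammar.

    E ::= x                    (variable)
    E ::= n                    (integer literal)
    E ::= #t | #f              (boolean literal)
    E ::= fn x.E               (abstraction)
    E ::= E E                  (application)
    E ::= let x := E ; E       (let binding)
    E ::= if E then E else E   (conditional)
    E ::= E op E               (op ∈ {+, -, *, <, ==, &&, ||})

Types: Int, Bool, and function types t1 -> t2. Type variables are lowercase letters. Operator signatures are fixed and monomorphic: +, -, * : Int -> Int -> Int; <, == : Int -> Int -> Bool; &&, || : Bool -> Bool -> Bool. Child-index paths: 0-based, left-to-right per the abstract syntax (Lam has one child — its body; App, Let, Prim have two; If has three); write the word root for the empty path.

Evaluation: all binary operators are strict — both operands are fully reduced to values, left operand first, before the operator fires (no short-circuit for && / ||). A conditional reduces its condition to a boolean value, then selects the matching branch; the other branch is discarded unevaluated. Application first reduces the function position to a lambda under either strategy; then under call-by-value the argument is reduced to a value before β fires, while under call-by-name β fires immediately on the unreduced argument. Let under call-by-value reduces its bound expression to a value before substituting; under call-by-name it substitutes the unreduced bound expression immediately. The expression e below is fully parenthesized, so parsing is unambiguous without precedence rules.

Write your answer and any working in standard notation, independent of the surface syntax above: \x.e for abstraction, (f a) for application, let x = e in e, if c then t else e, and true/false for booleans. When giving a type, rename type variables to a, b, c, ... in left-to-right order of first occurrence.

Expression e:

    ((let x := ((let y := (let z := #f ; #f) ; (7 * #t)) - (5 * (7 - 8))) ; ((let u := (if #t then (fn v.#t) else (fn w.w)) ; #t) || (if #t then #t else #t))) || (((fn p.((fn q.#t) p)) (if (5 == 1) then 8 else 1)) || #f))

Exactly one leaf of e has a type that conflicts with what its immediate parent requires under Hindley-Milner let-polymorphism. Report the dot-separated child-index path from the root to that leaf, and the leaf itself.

Derivation:
let z : Bool
let y : Bool
  unify Int ~ Int
  unify Bool ~ Int
  FAIL: mismatch Bool ~ Int

Answer: 0.0.0.1.1 : true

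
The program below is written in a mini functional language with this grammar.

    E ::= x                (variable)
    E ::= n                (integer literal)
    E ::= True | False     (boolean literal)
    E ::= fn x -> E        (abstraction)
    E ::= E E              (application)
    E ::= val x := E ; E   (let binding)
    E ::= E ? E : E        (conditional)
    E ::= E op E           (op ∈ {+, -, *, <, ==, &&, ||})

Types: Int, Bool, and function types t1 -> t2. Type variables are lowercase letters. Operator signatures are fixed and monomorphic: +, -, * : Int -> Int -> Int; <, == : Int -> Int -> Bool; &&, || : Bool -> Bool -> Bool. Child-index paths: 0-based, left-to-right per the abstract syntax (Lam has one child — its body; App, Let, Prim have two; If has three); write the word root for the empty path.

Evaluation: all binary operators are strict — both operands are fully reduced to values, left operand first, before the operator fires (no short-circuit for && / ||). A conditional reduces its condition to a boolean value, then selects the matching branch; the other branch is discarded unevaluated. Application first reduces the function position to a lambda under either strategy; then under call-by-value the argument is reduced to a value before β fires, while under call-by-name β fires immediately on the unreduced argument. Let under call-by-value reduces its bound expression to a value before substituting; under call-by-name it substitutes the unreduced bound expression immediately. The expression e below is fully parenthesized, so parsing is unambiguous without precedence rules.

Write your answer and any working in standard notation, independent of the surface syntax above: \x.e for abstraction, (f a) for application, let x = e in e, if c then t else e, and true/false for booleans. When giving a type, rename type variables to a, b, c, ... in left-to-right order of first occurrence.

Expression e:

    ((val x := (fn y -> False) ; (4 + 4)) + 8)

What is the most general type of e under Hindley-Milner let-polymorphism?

Answer: Int

Trace:
\y._ : a -> Bool
let x : forall. a -> Bool
  unify Int ~ Int
  unify Int ~ Int
  unify Int ~ Int
  unify Int ~ Int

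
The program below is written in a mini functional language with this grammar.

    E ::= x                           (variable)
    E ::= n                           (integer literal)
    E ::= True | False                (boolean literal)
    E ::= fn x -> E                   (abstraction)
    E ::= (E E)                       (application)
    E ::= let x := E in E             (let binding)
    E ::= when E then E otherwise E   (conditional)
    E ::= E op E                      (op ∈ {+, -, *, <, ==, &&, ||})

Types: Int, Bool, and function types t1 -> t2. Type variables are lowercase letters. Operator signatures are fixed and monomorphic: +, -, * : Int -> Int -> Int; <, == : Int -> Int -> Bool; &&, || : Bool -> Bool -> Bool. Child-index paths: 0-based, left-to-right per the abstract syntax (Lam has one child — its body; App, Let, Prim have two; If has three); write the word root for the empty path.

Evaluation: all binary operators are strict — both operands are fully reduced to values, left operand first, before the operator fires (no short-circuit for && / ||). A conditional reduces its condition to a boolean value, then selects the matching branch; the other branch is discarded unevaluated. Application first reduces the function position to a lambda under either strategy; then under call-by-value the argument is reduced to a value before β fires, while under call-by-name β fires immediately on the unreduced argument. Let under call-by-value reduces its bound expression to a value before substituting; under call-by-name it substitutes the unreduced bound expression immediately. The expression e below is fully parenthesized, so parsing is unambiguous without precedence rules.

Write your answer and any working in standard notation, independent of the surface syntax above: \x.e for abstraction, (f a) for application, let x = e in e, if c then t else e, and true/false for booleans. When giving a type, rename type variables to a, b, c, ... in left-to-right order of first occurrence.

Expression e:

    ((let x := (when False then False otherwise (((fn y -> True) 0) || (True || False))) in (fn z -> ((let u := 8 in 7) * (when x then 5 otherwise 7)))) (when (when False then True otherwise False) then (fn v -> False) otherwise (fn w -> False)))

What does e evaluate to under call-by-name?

Derivation:
step 0: ((let x = (if false then false else (((\y.true) 0) || (true || false))) in (\z.((let u = 8 in 7) * (if x then 5 else 7)))) (if (if false then true else false) then (\v.false) else (\w.false)))
step 1: [let@0] ((\z.((let u = 8 in 7) * (if (if false then false else (((\y.true) 0) || (true || false))) then 5 else 7))) (if (if false then true else false) then (\v.false) else (\w.false)))
step 2: [beta@root] ((let u = 8 in 7) * (if (if false then false else (((\y.true) 0) || (true || false))) then 5 else 7))
step 3: [let@0] (7 * (if (if false then false else (((\y.true) 0) || (true || false))) then 5 else 7))
step 4: [if@1.0] (7 * (if (((\y.true) 0) || (true || false)) then 5 else 7))
step 5: [beta@1.0.0] (7 * (if (true || (true || false)) then 5 else 7))
step 6: [delta@1.0.1] (7 * (if (true || true) then 5 else 7))
step 7: [delta@1.0] (7 * (if true then 5 else 7))
step 8: [if@1] (7 * 5)
step 9: [delta@root] 35

Answer: 35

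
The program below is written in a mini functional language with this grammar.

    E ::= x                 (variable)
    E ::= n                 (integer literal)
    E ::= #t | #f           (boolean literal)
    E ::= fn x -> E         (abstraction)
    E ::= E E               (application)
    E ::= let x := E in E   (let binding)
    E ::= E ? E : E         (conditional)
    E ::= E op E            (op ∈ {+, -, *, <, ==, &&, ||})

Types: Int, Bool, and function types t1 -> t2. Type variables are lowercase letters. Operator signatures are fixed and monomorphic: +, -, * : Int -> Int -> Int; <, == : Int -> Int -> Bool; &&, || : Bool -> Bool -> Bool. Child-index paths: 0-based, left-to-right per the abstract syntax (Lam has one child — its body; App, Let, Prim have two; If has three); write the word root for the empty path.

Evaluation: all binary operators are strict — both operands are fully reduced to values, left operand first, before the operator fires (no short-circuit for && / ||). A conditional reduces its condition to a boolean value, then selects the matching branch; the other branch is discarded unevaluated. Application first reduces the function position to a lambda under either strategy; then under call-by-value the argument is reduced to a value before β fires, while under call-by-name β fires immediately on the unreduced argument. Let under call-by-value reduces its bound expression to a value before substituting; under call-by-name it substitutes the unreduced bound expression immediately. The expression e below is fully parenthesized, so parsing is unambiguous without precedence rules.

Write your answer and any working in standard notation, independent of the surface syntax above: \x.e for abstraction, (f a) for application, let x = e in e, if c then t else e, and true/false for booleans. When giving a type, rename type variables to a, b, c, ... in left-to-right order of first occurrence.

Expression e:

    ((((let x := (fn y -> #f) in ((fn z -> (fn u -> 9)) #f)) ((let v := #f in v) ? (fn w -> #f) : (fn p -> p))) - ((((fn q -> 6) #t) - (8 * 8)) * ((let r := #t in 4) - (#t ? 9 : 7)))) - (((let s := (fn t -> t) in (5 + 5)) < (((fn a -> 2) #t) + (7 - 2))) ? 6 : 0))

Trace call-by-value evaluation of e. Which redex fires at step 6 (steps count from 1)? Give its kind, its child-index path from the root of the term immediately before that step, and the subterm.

Answer: beta at 0.1.0.0 : ((\q.6) true)

Derivation:
step 0: ((((let x = (\y.false) in ((\z.(\u.9)) false)) (if (let v = false in v) then (\w.false) else (\p.p))) - ((((\q.6) true) - (8 * 8)) * ((let r = true in 4) - (if true then 9 else 7)))) - (if ((let s = (\t.t) in (5 + 5)) < (((\a.2) true) + (7 - 2))) then 6 else 0))
step 1: [let@0.0.0] (((((\z.(\u.9)) false) (if (let v = false in v) then (\w.false) else (\p.p))) - ((((\q.6) true) - (8 * 8)) * ((let r = true in 4) - (if true then 9 else 7)))) - (if ((let s = (\t.t) in (5 + 5)) < (((\a.2) true) + (7 - 2))) then 6 else 0))
step 2: [beta@0.0.0] ((((\u.9) (if (let v = false in v) then (\w.false) else (\p.p))) - ((((\q.6) true) - (8 * 8)) * ((let r = true in 4) - (if true then 9 else 7)))) - (if ((let s = (\t.t) in (5 + 5)) < (((\a.2) true) + (7 - 2))) then 6 else 0))
step 3: [let@0.0.1.0] ((((\u.9) (if false then (\w.false) else (\p.p))) - ((((\q.6) true) - (8 * 8)) * ((let r = true in 4) - (if true then 9 else 7)))) - (if ((let s = (\t.t) in (5 + 5)) < (((\a.2) true) + (7 - 2))) then 6 else 0))
step 4: [if@0.0.1] ((((\u.9) (\p.p)) - ((((\q.6) true) - (8 * 8)) * ((let r = true in 4) - (if true then 9 else 7)))) - (if ((let s = (\t.t) in (5 + 5)) < (((\a.2) true) + (7 - 2))) then 6 else 0))
step 5: [beta@0.0] ((9 - ((((\q.6) true) - (8 * 8)) * ((let r = true in 4) - (if true then 9 else 7)))) - (if ((let s = (\t.t) in (5 + 5)) < (((\a.2) true) + (7 - 2))) then 6 else 0))
step 6: [beta@0.1.0.0] ((9 - ((6 - (8 * 8)) * ((let r = true in 4) - (if true then 9 else 7)))) - (if ((let s = (\t.t) in (5 + 5)) < (((\a.2) true) + (7 - 2))) then 6 else 0))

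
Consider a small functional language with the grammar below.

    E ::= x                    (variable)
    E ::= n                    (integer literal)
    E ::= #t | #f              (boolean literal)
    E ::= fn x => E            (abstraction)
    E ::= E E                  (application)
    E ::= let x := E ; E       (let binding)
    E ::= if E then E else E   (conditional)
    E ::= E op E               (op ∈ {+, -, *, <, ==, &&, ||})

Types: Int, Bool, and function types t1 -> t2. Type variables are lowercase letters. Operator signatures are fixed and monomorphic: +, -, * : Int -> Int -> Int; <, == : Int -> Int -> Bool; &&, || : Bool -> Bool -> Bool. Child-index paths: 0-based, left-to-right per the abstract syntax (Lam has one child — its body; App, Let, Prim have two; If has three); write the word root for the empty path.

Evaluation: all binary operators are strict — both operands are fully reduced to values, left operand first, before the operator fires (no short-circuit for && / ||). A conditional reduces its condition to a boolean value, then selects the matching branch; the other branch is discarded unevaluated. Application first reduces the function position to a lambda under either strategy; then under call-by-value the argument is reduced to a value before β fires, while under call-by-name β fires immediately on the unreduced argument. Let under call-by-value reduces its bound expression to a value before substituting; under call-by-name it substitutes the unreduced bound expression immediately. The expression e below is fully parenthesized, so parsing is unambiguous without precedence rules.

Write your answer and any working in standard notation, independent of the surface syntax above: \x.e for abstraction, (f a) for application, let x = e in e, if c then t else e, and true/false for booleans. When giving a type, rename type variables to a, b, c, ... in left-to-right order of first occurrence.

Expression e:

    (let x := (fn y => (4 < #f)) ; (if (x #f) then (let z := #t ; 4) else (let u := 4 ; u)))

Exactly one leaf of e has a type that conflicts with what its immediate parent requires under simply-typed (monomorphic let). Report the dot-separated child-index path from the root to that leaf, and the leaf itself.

Trace:
  unify Int ~ Int
  unify Bool ~ Int
  FAIL: mismatch Bool ~ Int

Answer: 0.0.1 : false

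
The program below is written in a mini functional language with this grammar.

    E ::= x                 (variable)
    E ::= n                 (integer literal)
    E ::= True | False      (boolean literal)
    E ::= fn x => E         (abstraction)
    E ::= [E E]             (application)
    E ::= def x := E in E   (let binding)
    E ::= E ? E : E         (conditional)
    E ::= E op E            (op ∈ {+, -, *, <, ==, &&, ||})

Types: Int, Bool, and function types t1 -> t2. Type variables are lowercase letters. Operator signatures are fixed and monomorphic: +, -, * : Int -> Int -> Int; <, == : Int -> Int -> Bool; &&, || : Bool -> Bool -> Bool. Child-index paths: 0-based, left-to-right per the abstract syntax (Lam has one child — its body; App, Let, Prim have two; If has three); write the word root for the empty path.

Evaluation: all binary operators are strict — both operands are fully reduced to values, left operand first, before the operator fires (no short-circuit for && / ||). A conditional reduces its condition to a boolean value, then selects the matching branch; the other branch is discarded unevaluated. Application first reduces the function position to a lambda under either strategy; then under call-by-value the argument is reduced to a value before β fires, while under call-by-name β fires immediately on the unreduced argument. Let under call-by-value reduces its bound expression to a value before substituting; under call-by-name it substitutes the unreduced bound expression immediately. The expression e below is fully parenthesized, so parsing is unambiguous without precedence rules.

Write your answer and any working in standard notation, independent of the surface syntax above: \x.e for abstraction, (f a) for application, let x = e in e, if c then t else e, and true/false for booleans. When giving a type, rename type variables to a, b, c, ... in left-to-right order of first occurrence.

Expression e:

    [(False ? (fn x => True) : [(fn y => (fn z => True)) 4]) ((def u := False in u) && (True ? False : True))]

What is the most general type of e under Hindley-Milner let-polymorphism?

Answer: Bool

Derivation:
  unify Bool ~ Bool
\x._ : a -> Bool
\z._ : c -> Bool
\y._ : b -> c -> Bool
  unify b -> c -> Bool ~ Int -> d
  unify b ~ Int
  unify c -> Bool ~ d
_ _ : c -> Bool
  unify a -> Bool ~ c -> Bool
  unify a ~ c
  unify Bool ~ Bool
let u : Bool
u : Bool
  unify Bool ~ Bool
  unify Bool ~ Bool
  unify Bool ~ Bool
  unify Bool ~ Bool
  unify c -> Bool ~ Bool -> e
  unify c ~ Bool
  unify Bool ~ e
_ _ : Bool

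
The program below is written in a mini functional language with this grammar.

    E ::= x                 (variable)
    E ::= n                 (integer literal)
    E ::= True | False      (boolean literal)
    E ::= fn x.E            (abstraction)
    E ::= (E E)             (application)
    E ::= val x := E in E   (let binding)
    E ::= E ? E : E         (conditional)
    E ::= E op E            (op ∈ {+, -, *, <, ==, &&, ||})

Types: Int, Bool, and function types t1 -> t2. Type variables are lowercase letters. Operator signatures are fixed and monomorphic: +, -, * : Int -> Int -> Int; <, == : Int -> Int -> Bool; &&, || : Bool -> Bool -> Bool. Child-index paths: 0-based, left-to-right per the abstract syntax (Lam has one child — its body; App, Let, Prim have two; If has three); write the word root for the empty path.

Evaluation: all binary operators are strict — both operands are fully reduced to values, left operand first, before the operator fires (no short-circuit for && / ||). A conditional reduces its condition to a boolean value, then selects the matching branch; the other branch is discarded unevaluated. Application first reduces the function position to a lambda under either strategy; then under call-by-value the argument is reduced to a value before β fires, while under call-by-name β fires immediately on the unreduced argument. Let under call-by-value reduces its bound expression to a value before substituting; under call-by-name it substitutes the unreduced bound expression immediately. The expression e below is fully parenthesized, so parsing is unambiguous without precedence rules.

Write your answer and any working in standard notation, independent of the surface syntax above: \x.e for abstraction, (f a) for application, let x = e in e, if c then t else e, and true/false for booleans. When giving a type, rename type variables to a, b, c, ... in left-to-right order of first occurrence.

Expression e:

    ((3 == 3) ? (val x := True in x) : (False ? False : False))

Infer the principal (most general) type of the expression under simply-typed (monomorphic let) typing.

Working:
  unify Int ~ Int
  unify Int ~ Int
  unify Bool ~ Bool
let x : Bool
x : Bool
  unify Bool ~ Bool
  unify Bool ~ Bool
  unify Bool ~ Bool

Answer: Bool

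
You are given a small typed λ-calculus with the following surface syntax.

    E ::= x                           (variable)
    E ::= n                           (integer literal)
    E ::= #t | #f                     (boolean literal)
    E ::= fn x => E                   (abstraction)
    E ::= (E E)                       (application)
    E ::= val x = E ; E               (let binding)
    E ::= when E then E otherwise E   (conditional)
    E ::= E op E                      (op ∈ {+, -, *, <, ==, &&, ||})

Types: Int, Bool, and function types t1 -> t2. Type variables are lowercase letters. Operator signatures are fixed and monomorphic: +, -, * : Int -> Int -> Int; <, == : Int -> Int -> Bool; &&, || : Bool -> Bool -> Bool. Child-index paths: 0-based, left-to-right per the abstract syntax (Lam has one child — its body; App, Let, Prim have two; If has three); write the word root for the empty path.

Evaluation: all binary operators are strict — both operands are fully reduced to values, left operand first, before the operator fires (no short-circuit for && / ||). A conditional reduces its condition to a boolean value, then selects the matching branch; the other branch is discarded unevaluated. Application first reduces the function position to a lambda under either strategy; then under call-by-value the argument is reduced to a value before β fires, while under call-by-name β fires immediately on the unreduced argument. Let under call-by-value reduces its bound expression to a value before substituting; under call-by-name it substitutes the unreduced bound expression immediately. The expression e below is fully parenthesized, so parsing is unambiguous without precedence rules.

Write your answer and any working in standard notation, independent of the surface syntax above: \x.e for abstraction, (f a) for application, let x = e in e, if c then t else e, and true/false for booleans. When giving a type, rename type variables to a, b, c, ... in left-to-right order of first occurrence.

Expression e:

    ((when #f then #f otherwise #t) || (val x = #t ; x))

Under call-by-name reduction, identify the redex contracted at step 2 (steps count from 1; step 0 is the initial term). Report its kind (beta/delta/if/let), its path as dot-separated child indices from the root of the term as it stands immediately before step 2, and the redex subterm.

Answer: let at 1 : (let x = true in x)

Working:
step 0: ((if false then false else true) || (let x = true in x))
step 1: [if@0] (true || (let x = true in x))
step 2: [let@1] (true || true)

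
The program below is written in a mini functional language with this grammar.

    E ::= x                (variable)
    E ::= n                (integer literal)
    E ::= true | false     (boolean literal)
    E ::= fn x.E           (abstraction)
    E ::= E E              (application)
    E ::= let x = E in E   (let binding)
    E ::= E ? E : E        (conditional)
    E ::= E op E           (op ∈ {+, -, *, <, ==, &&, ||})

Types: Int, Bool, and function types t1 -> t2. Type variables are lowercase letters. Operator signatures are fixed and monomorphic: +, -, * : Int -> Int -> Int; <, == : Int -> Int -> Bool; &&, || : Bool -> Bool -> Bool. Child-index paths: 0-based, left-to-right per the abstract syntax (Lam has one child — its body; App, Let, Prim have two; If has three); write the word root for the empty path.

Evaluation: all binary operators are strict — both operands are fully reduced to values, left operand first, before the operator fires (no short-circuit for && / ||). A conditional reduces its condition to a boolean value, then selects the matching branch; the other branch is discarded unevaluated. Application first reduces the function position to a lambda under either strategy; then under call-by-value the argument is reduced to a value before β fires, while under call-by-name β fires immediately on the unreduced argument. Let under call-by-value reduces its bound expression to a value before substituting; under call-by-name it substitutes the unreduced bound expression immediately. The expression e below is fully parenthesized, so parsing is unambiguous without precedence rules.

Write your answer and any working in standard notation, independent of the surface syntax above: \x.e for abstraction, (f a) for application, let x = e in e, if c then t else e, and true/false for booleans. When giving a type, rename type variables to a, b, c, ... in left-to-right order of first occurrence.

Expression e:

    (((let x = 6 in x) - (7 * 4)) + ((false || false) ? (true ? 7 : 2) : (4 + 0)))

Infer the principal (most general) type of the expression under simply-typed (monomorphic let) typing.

Answer: Int

Derivation:
let x : Int
x : Int
  unify Int ~ Int
  unify Int ~ Int
  unify Int ~ Int
  unify Int ~ Int
  unify Int ~ Int
  unify Bool ~ Bool
  unify Bool ~ Bool
  unify Bool ~ Bool
  unify Bool ~ Bool
  unify Int ~ Int
  unify Int ~ Int
  unify Int ~ Int
  unify Int ~ Int
  unify Int ~ Int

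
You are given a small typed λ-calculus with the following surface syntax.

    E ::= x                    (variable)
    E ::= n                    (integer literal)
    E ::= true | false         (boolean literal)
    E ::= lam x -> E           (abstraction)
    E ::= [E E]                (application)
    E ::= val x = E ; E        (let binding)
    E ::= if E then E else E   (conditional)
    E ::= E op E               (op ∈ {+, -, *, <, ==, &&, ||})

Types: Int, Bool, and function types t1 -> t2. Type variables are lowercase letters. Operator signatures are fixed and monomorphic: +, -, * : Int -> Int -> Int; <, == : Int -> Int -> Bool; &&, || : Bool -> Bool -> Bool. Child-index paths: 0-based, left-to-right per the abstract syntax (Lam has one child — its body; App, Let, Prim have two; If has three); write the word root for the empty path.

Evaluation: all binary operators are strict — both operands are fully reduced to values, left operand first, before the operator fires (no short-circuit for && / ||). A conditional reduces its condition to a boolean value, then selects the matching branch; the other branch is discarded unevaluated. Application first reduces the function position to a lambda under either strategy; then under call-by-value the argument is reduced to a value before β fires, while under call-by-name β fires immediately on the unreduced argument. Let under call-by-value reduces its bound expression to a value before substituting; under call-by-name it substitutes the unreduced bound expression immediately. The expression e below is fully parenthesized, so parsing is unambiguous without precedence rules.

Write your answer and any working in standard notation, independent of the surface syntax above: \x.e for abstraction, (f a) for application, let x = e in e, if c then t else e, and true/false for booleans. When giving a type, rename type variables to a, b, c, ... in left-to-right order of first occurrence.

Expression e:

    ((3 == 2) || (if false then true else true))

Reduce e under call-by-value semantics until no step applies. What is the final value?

Trace:
step 0: ((3 == 2) || (if false then true else true))
step 1: [delta@0] (false || (if false then true else true))
step 2: [if@1] (false || true)
step 3: [delta@root] true

Answer: true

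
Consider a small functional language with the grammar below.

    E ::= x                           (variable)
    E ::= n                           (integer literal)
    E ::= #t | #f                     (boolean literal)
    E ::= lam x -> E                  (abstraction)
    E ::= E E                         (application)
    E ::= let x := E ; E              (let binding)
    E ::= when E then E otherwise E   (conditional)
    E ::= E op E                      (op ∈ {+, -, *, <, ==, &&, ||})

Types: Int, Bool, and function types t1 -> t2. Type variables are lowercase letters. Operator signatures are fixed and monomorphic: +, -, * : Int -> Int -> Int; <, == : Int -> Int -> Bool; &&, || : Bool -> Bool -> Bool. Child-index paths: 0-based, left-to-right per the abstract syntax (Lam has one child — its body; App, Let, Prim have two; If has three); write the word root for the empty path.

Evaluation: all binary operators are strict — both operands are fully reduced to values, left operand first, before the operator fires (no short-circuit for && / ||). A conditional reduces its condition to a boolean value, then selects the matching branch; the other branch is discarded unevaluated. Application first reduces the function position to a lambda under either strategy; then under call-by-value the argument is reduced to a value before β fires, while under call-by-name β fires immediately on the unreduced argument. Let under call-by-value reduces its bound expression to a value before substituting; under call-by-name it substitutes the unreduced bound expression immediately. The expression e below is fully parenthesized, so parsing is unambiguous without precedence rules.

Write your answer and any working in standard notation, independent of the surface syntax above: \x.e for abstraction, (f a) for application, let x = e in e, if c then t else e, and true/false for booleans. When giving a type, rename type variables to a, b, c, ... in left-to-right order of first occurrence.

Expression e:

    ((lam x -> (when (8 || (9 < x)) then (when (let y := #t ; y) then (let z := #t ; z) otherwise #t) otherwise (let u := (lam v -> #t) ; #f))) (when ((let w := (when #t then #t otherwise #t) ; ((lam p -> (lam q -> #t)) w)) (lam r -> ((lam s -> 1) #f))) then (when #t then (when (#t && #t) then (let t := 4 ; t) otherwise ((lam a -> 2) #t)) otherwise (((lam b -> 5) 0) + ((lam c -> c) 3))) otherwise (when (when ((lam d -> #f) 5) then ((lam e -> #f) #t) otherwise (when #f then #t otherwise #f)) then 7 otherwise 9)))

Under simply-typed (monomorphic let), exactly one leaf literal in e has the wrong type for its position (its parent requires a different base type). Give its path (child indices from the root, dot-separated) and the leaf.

Derivation:
  unify Int ~ Bool
  FAIL: mismatch Int ~ Bool

Answer: 0.0.0.0 : 8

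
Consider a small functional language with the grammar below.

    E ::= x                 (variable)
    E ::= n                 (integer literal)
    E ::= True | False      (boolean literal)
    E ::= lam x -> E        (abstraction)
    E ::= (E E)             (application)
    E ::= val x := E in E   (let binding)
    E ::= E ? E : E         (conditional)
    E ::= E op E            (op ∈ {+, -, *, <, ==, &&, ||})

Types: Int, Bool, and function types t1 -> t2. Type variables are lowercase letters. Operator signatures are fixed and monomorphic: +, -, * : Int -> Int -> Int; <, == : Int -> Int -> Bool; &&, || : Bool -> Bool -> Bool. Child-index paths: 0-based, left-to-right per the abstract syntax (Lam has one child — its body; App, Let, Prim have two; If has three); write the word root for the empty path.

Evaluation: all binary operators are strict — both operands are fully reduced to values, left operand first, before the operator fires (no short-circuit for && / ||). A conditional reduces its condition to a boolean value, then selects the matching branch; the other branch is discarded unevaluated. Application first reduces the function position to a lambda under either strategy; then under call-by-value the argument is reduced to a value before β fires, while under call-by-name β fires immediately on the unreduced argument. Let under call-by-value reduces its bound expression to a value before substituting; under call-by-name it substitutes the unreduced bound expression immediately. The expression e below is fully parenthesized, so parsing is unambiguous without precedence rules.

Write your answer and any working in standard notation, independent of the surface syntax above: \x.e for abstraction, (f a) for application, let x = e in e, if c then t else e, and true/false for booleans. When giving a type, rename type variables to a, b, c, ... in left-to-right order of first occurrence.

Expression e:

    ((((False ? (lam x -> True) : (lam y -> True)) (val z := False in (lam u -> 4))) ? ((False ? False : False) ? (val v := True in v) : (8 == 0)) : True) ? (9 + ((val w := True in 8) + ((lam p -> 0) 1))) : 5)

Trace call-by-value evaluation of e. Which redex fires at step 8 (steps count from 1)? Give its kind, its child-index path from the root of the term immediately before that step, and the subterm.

Answer: if at root : (if false then (9 + ((let w = true in 8) + ((\p.0) 1))) else 5)

Trace:
step 0: (if (if ((if false then (\x.true) else (\y.true)) (let z = false in (\u.4))) then (if (if false then false else false) then (let v = true in v) else (8 == 0)) else true) then (9 + ((let w = true in 8) + ((\p.0) 1))) else 5)
step 1: [if@0.0.0] (if (if ((\y.true) (let z = false in (\u.4))) then (if (if false then false else false) then (let v = true in v) else (8 == 0)) else true) then (9 + ((let w = true in 8) + ((\p.0) 1))) else 5)
step 2: [let@0.0.1] (if (if ((\y.true) (\u.4)) then (if (if false then false else false) then (let v = true in v) else (8 == 0)) else true) then (9 + ((let w = true in 8) + ((\p.0) 1))) else 5)
step 3: [beta@0.0] (if (if true then (if (if false then false else false) then (let v = true in v) else (8 == 0)) else true) then (9 + ((let w = true in 8) + ((\p.0) 1))) else 5)
step 4: [if@0] (if (if (if false then false else false) then (let v = true in v) else (8 == 0)) then (9 + ((let w = true in 8) + ((\p.0) 1))) else 5)
step 5: [if@0.0] (if (if false then (let v = true in v) else (8 == 0)) then (9 + ((let w = true in 8) + ((\p.0) 1))) else 5)
step 6: [if@0] (if (8 == 0) then (9 + ((let w = true in 8) + ((\p.0) 1))) else 5)
step 7: [delta@0] (if false then (9 + ((let w = true in 8) + ((\p.0) 1))) else 5)
step 8: [if@root] 5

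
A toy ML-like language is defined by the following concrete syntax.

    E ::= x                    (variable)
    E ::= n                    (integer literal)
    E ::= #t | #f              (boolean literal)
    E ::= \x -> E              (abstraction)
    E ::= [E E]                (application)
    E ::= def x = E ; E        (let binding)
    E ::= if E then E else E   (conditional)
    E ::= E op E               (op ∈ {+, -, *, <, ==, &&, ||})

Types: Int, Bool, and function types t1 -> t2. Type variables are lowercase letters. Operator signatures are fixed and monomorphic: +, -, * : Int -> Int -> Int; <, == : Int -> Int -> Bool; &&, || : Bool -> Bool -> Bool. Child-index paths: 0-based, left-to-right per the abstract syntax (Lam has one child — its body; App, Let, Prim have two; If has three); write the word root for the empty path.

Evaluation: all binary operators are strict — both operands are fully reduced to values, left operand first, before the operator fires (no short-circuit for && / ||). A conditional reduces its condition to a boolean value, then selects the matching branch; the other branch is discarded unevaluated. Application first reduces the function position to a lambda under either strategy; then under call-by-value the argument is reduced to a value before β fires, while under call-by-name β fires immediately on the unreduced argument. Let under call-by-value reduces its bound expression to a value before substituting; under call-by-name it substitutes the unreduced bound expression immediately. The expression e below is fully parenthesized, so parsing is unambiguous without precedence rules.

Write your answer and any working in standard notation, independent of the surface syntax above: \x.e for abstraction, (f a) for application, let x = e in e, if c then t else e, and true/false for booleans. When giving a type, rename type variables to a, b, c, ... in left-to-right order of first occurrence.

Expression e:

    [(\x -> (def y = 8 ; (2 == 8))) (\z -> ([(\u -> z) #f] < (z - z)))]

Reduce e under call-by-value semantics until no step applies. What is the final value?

Answer: false

Working:
step 0: ((\x.(let y = 8 in (2 == 8))) (\z.(((\u.z) false) < (z - z))))
step 1: [beta@root] (let y = 8 in (2 == 8))
step 2: [let@root] (2 == 8)
step 3: [delta@root] false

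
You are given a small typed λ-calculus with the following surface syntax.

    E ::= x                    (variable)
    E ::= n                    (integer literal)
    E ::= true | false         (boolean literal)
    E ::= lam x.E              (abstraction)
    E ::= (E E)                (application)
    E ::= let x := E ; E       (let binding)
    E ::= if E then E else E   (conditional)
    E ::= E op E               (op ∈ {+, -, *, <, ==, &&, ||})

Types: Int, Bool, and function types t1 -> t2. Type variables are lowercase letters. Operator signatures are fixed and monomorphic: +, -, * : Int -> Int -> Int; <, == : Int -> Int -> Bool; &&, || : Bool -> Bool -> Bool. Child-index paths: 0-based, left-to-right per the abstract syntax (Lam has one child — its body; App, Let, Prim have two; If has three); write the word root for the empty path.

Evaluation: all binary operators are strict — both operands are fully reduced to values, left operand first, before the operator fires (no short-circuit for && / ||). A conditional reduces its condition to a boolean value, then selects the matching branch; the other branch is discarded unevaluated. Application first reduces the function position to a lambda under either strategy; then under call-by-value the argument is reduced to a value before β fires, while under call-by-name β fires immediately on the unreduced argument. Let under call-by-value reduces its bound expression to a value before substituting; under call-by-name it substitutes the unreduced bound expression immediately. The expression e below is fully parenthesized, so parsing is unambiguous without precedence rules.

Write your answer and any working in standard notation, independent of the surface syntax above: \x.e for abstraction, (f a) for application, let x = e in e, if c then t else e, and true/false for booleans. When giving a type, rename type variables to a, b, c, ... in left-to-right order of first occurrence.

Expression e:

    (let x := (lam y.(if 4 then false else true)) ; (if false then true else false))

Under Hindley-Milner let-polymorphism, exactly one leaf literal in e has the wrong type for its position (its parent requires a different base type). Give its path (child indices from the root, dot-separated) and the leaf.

Answer: 0.0.0 : 4

Trace:
  unify Int ~ Bool
  FAIL: mismatch Int ~ Bool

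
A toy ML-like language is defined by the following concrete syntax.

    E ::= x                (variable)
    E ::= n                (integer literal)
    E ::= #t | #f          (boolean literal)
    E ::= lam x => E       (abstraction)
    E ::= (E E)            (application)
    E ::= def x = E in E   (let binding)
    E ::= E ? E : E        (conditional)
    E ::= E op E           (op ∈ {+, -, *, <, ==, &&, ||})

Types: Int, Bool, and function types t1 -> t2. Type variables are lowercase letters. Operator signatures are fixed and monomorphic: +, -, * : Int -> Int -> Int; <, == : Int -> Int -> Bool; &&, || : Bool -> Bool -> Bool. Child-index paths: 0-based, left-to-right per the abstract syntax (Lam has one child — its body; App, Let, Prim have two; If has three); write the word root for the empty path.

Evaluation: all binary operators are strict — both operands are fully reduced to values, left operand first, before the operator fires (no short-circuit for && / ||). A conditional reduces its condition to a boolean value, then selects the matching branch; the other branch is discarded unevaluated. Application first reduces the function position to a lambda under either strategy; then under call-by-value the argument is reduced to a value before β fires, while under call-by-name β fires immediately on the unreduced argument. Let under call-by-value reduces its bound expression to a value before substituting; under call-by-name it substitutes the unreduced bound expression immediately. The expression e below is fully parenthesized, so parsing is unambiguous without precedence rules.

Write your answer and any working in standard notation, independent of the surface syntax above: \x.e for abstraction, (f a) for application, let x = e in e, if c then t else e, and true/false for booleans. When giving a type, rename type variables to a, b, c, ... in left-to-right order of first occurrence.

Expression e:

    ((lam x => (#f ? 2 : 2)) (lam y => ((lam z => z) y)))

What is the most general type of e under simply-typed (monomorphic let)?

Derivation:
  unify Bool ~ Bool
  unify Int ~ Int
\x._ : a -> Int
z : c
\z._ : c -> c
y : b
  unify c -> c ~ b -> d
  unify c ~ b
  unify b ~ d
_ _ : d
\y._ : d -> d
  unify a -> Int ~ (d -> d) -> e
  unify a ~ d -> d
  unify Int ~ e
_ _ : Int

Answer: Int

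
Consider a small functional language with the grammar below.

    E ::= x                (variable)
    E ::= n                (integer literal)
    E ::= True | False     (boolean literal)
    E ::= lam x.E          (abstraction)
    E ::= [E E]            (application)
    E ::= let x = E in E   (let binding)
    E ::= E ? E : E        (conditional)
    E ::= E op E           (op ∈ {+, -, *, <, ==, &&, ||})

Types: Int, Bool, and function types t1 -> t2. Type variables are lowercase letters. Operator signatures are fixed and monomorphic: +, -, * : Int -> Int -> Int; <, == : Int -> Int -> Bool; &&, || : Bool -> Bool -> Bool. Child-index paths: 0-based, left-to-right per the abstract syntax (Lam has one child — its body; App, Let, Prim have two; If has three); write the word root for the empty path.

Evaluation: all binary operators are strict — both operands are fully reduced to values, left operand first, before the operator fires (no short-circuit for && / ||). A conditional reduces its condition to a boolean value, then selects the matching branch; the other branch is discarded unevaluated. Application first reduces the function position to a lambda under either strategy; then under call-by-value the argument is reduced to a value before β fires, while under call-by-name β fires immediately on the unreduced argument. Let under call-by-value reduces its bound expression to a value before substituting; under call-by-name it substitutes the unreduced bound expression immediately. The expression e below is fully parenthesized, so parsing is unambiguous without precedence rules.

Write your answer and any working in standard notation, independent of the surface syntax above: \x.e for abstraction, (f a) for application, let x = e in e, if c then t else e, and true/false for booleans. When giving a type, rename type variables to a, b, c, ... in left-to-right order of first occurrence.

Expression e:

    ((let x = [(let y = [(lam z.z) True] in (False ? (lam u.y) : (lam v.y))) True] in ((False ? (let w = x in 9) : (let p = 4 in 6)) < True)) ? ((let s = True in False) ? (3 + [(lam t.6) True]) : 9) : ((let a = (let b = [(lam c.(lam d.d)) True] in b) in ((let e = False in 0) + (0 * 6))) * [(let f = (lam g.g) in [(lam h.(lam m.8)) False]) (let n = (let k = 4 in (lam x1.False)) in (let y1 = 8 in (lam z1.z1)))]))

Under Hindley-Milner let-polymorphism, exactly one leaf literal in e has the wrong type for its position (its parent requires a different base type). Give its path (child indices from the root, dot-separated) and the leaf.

Answer: 0.1.1 : true

Trace:
z : a
\z._ : a -> a
  unify a -> a ~ Bool -> b
  unify a ~ Bool
  unify Bool ~ b
_ _ : Bool
let y : Bool
  unify Bool ~ Bool
y : Bool
\u._ : c -> Bool
y : Bool
\v._ : d -> Bool
  unify c -> Bool ~ d -> Bool
  unify c ~ d
  unify Bool ~ Bool
  unify d -> Bool ~ Bool -> e
  unify d ~ Bool
  unify Bool ~ e
_ _ : Bool
let x : Bool
  unify Bool ~ Bool
x : Bool
let w : Bool
let p : Int
  unify Int ~ Int
  unify Int ~ Int
  unify Bool ~ Int
  FAIL: mismatch Bool ~ Int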